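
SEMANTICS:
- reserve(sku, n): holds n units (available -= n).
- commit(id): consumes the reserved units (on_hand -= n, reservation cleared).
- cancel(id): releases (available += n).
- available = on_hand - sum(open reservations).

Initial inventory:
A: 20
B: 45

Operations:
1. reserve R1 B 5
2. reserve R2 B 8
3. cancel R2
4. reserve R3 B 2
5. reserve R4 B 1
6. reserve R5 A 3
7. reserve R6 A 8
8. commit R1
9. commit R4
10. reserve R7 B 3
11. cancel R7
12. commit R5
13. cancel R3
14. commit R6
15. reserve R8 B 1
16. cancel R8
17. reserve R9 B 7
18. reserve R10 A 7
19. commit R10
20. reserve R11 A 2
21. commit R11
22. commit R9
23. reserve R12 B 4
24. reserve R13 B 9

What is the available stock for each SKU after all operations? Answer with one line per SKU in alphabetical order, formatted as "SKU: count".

Step 1: reserve R1 B 5 -> on_hand[A=20 B=45] avail[A=20 B=40] open={R1}
Step 2: reserve R2 B 8 -> on_hand[A=20 B=45] avail[A=20 B=32] open={R1,R2}
Step 3: cancel R2 -> on_hand[A=20 B=45] avail[A=20 B=40] open={R1}
Step 4: reserve R3 B 2 -> on_hand[A=20 B=45] avail[A=20 B=38] open={R1,R3}
Step 5: reserve R4 B 1 -> on_hand[A=20 B=45] avail[A=20 B=37] open={R1,R3,R4}
Step 6: reserve R5 A 3 -> on_hand[A=20 B=45] avail[A=17 B=37] open={R1,R3,R4,R5}
Step 7: reserve R6 A 8 -> on_hand[A=20 B=45] avail[A=9 B=37] open={R1,R3,R4,R5,R6}
Step 8: commit R1 -> on_hand[A=20 B=40] avail[A=9 B=37] open={R3,R4,R5,R6}
Step 9: commit R4 -> on_hand[A=20 B=39] avail[A=9 B=37] open={R3,R5,R6}
Step 10: reserve R7 B 3 -> on_hand[A=20 B=39] avail[A=9 B=34] open={R3,R5,R6,R7}
Step 11: cancel R7 -> on_hand[A=20 B=39] avail[A=9 B=37] open={R3,R5,R6}
Step 12: commit R5 -> on_hand[A=17 B=39] avail[A=9 B=37] open={R3,R6}
Step 13: cancel R3 -> on_hand[A=17 B=39] avail[A=9 B=39] open={R6}
Step 14: commit R6 -> on_hand[A=9 B=39] avail[A=9 B=39] open={}
Step 15: reserve R8 B 1 -> on_hand[A=9 B=39] avail[A=9 B=38] open={R8}
Step 16: cancel R8 -> on_hand[A=9 B=39] avail[A=9 B=39] open={}
Step 17: reserve R9 B 7 -> on_hand[A=9 B=39] avail[A=9 B=32] open={R9}
Step 18: reserve R10 A 7 -> on_hand[A=9 B=39] avail[A=2 B=32] open={R10,R9}
Step 19: commit R10 -> on_hand[A=2 B=39] avail[A=2 B=32] open={R9}
Step 20: reserve R11 A 2 -> on_hand[A=2 B=39] avail[A=0 B=32] open={R11,R9}
Step 21: commit R11 -> on_hand[A=0 B=39] avail[A=0 B=32] open={R9}
Step 22: commit R9 -> on_hand[A=0 B=32] avail[A=0 B=32] open={}
Step 23: reserve R12 B 4 -> on_hand[A=0 B=32] avail[A=0 B=28] open={R12}
Step 24: reserve R13 B 9 -> on_hand[A=0 B=32] avail[A=0 B=19] open={R12,R13}

Answer: A: 0
B: 19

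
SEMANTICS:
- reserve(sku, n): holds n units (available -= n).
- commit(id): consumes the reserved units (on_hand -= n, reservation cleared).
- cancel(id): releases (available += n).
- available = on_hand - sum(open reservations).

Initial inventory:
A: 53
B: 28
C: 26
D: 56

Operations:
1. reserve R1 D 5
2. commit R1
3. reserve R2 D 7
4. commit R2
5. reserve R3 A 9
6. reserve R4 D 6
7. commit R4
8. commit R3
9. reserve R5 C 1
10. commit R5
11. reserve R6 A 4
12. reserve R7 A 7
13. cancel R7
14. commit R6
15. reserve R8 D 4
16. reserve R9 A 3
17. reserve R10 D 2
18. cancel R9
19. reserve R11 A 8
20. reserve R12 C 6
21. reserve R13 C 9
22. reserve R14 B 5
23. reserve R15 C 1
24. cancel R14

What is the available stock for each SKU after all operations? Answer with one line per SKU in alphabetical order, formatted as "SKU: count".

Answer: A: 32
B: 28
C: 9
D: 32

Derivation:
Step 1: reserve R1 D 5 -> on_hand[A=53 B=28 C=26 D=56] avail[A=53 B=28 C=26 D=51] open={R1}
Step 2: commit R1 -> on_hand[A=53 B=28 C=26 D=51] avail[A=53 B=28 C=26 D=51] open={}
Step 3: reserve R2 D 7 -> on_hand[A=53 B=28 C=26 D=51] avail[A=53 B=28 C=26 D=44] open={R2}
Step 4: commit R2 -> on_hand[A=53 B=28 C=26 D=44] avail[A=53 B=28 C=26 D=44] open={}
Step 5: reserve R3 A 9 -> on_hand[A=53 B=28 C=26 D=44] avail[A=44 B=28 C=26 D=44] open={R3}
Step 6: reserve R4 D 6 -> on_hand[A=53 B=28 C=26 D=44] avail[A=44 B=28 C=26 D=38] open={R3,R4}
Step 7: commit R4 -> on_hand[A=53 B=28 C=26 D=38] avail[A=44 B=28 C=26 D=38] open={R3}
Step 8: commit R3 -> on_hand[A=44 B=28 C=26 D=38] avail[A=44 B=28 C=26 D=38] open={}
Step 9: reserve R5 C 1 -> on_hand[A=44 B=28 C=26 D=38] avail[A=44 B=28 C=25 D=38] open={R5}
Step 10: commit R5 -> on_hand[A=44 B=28 C=25 D=38] avail[A=44 B=28 C=25 D=38] open={}
Step 11: reserve R6 A 4 -> on_hand[A=44 B=28 C=25 D=38] avail[A=40 B=28 C=25 D=38] open={R6}
Step 12: reserve R7 A 7 -> on_hand[A=44 B=28 C=25 D=38] avail[A=33 B=28 C=25 D=38] open={R6,R7}
Step 13: cancel R7 -> on_hand[A=44 B=28 C=25 D=38] avail[A=40 B=28 C=25 D=38] open={R6}
Step 14: commit R6 -> on_hand[A=40 B=28 C=25 D=38] avail[A=40 B=28 C=25 D=38] open={}
Step 15: reserve R8 D 4 -> on_hand[A=40 B=28 C=25 D=38] avail[A=40 B=28 C=25 D=34] open={R8}
Step 16: reserve R9 A 3 -> on_hand[A=40 B=28 C=25 D=38] avail[A=37 B=28 C=25 D=34] open={R8,R9}
Step 17: reserve R10 D 2 -> on_hand[A=40 B=28 C=25 D=38] avail[A=37 B=28 C=25 D=32] open={R10,R8,R9}
Step 18: cancel R9 -> on_hand[A=40 B=28 C=25 D=38] avail[A=40 B=28 C=25 D=32] open={R10,R8}
Step 19: reserve R11 A 8 -> on_hand[A=40 B=28 C=25 D=38] avail[A=32 B=28 C=25 D=32] open={R10,R11,R8}
Step 20: reserve R12 C 6 -> on_hand[A=40 B=28 C=25 D=38] avail[A=32 B=28 C=19 D=32] open={R10,R11,R12,R8}
Step 21: reserve R13 C 9 -> on_hand[A=40 B=28 C=25 D=38] avail[A=32 B=28 C=10 D=32] open={R10,R11,R12,R13,R8}
Step 22: reserve R14 B 5 -> on_hand[A=40 B=28 C=25 D=38] avail[A=32 B=23 C=10 D=32] open={R10,R11,R12,R13,R14,R8}
Step 23: reserve R15 C 1 -> on_hand[A=40 B=28 C=25 D=38] avail[A=32 B=23 C=9 D=32] open={R10,R11,R12,R13,R14,R15,R8}
Step 24: cancel R14 -> on_hand[A=40 B=28 C=25 D=38] avail[A=32 B=28 C=9 D=32] open={R10,R11,R12,R13,R15,R8}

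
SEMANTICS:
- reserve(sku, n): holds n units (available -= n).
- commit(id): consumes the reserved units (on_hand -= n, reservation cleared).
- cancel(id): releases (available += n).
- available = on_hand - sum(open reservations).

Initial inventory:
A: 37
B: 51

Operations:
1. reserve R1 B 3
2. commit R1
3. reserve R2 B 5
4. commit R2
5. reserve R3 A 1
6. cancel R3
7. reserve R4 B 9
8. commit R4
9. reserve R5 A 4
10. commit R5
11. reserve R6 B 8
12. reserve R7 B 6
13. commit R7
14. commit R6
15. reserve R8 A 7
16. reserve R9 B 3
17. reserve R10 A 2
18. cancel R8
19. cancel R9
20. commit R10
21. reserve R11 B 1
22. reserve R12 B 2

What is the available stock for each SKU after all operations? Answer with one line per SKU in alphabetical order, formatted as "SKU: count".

Answer: A: 31
B: 17

Derivation:
Step 1: reserve R1 B 3 -> on_hand[A=37 B=51] avail[A=37 B=48] open={R1}
Step 2: commit R1 -> on_hand[A=37 B=48] avail[A=37 B=48] open={}
Step 3: reserve R2 B 5 -> on_hand[A=37 B=48] avail[A=37 B=43] open={R2}
Step 4: commit R2 -> on_hand[A=37 B=43] avail[A=37 B=43] open={}
Step 5: reserve R3 A 1 -> on_hand[A=37 B=43] avail[A=36 B=43] open={R3}
Step 6: cancel R3 -> on_hand[A=37 B=43] avail[A=37 B=43] open={}
Step 7: reserve R4 B 9 -> on_hand[A=37 B=43] avail[A=37 B=34] open={R4}
Step 8: commit R4 -> on_hand[A=37 B=34] avail[A=37 B=34] open={}
Step 9: reserve R5 A 4 -> on_hand[A=37 B=34] avail[A=33 B=34] open={R5}
Step 10: commit R5 -> on_hand[A=33 B=34] avail[A=33 B=34] open={}
Step 11: reserve R6 B 8 -> on_hand[A=33 B=34] avail[A=33 B=26] open={R6}
Step 12: reserve R7 B 6 -> on_hand[A=33 B=34] avail[A=33 B=20] open={R6,R7}
Step 13: commit R7 -> on_hand[A=33 B=28] avail[A=33 B=20] open={R6}
Step 14: commit R6 -> on_hand[A=33 B=20] avail[A=33 B=20] open={}
Step 15: reserve R8 A 7 -> on_hand[A=33 B=20] avail[A=26 B=20] open={R8}
Step 16: reserve R9 B 3 -> on_hand[A=33 B=20] avail[A=26 B=17] open={R8,R9}
Step 17: reserve R10 A 2 -> on_hand[A=33 B=20] avail[A=24 B=17] open={R10,R8,R9}
Step 18: cancel R8 -> on_hand[A=33 B=20] avail[A=31 B=17] open={R10,R9}
Step 19: cancel R9 -> on_hand[A=33 B=20] avail[A=31 B=20] open={R10}
Step 20: commit R10 -> on_hand[A=31 B=20] avail[A=31 B=20] open={}
Step 21: reserve R11 B 1 -> on_hand[A=31 B=20] avail[A=31 B=19] open={R11}
Step 22: reserve R12 B 2 -> on_hand[A=31 B=20] avail[A=31 B=17] open={R11,R12}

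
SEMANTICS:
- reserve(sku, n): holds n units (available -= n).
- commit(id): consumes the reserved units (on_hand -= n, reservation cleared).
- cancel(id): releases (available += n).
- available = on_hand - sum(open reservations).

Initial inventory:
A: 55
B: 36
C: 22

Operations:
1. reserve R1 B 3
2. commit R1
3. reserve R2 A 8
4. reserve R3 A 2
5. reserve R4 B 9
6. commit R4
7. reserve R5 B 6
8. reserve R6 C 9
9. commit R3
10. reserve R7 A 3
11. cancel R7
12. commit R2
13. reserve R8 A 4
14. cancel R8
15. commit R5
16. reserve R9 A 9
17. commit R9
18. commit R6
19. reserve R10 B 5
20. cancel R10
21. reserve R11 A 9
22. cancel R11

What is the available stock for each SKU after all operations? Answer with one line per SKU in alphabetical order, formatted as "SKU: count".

Step 1: reserve R1 B 3 -> on_hand[A=55 B=36 C=22] avail[A=55 B=33 C=22] open={R1}
Step 2: commit R1 -> on_hand[A=55 B=33 C=22] avail[A=55 B=33 C=22] open={}
Step 3: reserve R2 A 8 -> on_hand[A=55 B=33 C=22] avail[A=47 B=33 C=22] open={R2}
Step 4: reserve R3 A 2 -> on_hand[A=55 B=33 C=22] avail[A=45 B=33 C=22] open={R2,R3}
Step 5: reserve R4 B 9 -> on_hand[A=55 B=33 C=22] avail[A=45 B=24 C=22] open={R2,R3,R4}
Step 6: commit R4 -> on_hand[A=55 B=24 C=22] avail[A=45 B=24 C=22] open={R2,R3}
Step 7: reserve R5 B 6 -> on_hand[A=55 B=24 C=22] avail[A=45 B=18 C=22] open={R2,R3,R5}
Step 8: reserve R6 C 9 -> on_hand[A=55 B=24 C=22] avail[A=45 B=18 C=13] open={R2,R3,R5,R6}
Step 9: commit R3 -> on_hand[A=53 B=24 C=22] avail[A=45 B=18 C=13] open={R2,R5,R6}
Step 10: reserve R7 A 3 -> on_hand[A=53 B=24 C=22] avail[A=42 B=18 C=13] open={R2,R5,R6,R7}
Step 11: cancel R7 -> on_hand[A=53 B=24 C=22] avail[A=45 B=18 C=13] open={R2,R5,R6}
Step 12: commit R2 -> on_hand[A=45 B=24 C=22] avail[A=45 B=18 C=13] open={R5,R6}
Step 13: reserve R8 A 4 -> on_hand[A=45 B=24 C=22] avail[A=41 B=18 C=13] open={R5,R6,R8}
Step 14: cancel R8 -> on_hand[A=45 B=24 C=22] avail[A=45 B=18 C=13] open={R5,R6}
Step 15: commit R5 -> on_hand[A=45 B=18 C=22] avail[A=45 B=18 C=13] open={R6}
Step 16: reserve R9 A 9 -> on_hand[A=45 B=18 C=22] avail[A=36 B=18 C=13] open={R6,R9}
Step 17: commit R9 -> on_hand[A=36 B=18 C=22] avail[A=36 B=18 C=13] open={R6}
Step 18: commit R6 -> on_hand[A=36 B=18 C=13] avail[A=36 B=18 C=13] open={}
Step 19: reserve R10 B 5 -> on_hand[A=36 B=18 C=13] avail[A=36 B=13 C=13] open={R10}
Step 20: cancel R10 -> on_hand[A=36 B=18 C=13] avail[A=36 B=18 C=13] open={}
Step 21: reserve R11 A 9 -> on_hand[A=36 B=18 C=13] avail[A=27 B=18 C=13] open={R11}
Step 22: cancel R11 -> on_hand[A=36 B=18 C=13] avail[A=36 B=18 C=13] open={}

Answer: A: 36
B: 18
C: 13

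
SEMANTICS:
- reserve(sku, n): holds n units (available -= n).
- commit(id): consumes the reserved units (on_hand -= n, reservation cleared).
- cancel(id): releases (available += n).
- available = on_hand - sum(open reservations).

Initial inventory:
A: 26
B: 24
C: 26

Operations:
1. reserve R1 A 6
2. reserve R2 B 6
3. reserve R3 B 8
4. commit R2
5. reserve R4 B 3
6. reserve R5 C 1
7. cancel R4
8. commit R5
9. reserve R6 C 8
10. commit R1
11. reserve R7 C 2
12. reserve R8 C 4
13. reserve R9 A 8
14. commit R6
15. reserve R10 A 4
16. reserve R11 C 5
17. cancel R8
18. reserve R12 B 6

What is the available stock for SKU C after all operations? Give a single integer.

Answer: 10

Derivation:
Step 1: reserve R1 A 6 -> on_hand[A=26 B=24 C=26] avail[A=20 B=24 C=26] open={R1}
Step 2: reserve R2 B 6 -> on_hand[A=26 B=24 C=26] avail[A=20 B=18 C=26] open={R1,R2}
Step 3: reserve R3 B 8 -> on_hand[A=26 B=24 C=26] avail[A=20 B=10 C=26] open={R1,R2,R3}
Step 4: commit R2 -> on_hand[A=26 B=18 C=26] avail[A=20 B=10 C=26] open={R1,R3}
Step 5: reserve R4 B 3 -> on_hand[A=26 B=18 C=26] avail[A=20 B=7 C=26] open={R1,R3,R4}
Step 6: reserve R5 C 1 -> on_hand[A=26 B=18 C=26] avail[A=20 B=7 C=25] open={R1,R3,R4,R5}
Step 7: cancel R4 -> on_hand[A=26 B=18 C=26] avail[A=20 B=10 C=25] open={R1,R3,R5}
Step 8: commit R5 -> on_hand[A=26 B=18 C=25] avail[A=20 B=10 C=25] open={R1,R3}
Step 9: reserve R6 C 8 -> on_hand[A=26 B=18 C=25] avail[A=20 B=10 C=17] open={R1,R3,R6}
Step 10: commit R1 -> on_hand[A=20 B=18 C=25] avail[A=20 B=10 C=17] open={R3,R6}
Step 11: reserve R7 C 2 -> on_hand[A=20 B=18 C=25] avail[A=20 B=10 C=15] open={R3,R6,R7}
Step 12: reserve R8 C 4 -> on_hand[A=20 B=18 C=25] avail[A=20 B=10 C=11] open={R3,R6,R7,R8}
Step 13: reserve R9 A 8 -> on_hand[A=20 B=18 C=25] avail[A=12 B=10 C=11] open={R3,R6,R7,R8,R9}
Step 14: commit R6 -> on_hand[A=20 B=18 C=17] avail[A=12 B=10 C=11] open={R3,R7,R8,R9}
Step 15: reserve R10 A 4 -> on_hand[A=20 B=18 C=17] avail[A=8 B=10 C=11] open={R10,R3,R7,R8,R9}
Step 16: reserve R11 C 5 -> on_hand[A=20 B=18 C=17] avail[A=8 B=10 C=6] open={R10,R11,R3,R7,R8,R9}
Step 17: cancel R8 -> on_hand[A=20 B=18 C=17] avail[A=8 B=10 C=10] open={R10,R11,R3,R7,R9}
Step 18: reserve R12 B 6 -> on_hand[A=20 B=18 C=17] avail[A=8 B=4 C=10] open={R10,R11,R12,R3,R7,R9}
Final available[C] = 10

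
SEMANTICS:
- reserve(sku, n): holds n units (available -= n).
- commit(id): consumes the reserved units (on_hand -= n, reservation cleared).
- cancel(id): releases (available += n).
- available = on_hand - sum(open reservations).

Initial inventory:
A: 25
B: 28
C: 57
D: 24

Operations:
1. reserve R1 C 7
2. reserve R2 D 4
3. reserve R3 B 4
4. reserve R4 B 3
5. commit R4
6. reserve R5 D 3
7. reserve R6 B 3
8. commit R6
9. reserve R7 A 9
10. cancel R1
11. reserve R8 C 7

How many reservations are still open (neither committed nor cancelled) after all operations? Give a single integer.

Step 1: reserve R1 C 7 -> on_hand[A=25 B=28 C=57 D=24] avail[A=25 B=28 C=50 D=24] open={R1}
Step 2: reserve R2 D 4 -> on_hand[A=25 B=28 C=57 D=24] avail[A=25 B=28 C=50 D=20] open={R1,R2}
Step 3: reserve R3 B 4 -> on_hand[A=25 B=28 C=57 D=24] avail[A=25 B=24 C=50 D=20] open={R1,R2,R3}
Step 4: reserve R4 B 3 -> on_hand[A=25 B=28 C=57 D=24] avail[A=25 B=21 C=50 D=20] open={R1,R2,R3,R4}
Step 5: commit R4 -> on_hand[A=25 B=25 C=57 D=24] avail[A=25 B=21 C=50 D=20] open={R1,R2,R3}
Step 6: reserve R5 D 3 -> on_hand[A=25 B=25 C=57 D=24] avail[A=25 B=21 C=50 D=17] open={R1,R2,R3,R5}
Step 7: reserve R6 B 3 -> on_hand[A=25 B=25 C=57 D=24] avail[A=25 B=18 C=50 D=17] open={R1,R2,R3,R5,R6}
Step 8: commit R6 -> on_hand[A=25 B=22 C=57 D=24] avail[A=25 B=18 C=50 D=17] open={R1,R2,R3,R5}
Step 9: reserve R7 A 9 -> on_hand[A=25 B=22 C=57 D=24] avail[A=16 B=18 C=50 D=17] open={R1,R2,R3,R5,R7}
Step 10: cancel R1 -> on_hand[A=25 B=22 C=57 D=24] avail[A=16 B=18 C=57 D=17] open={R2,R3,R5,R7}
Step 11: reserve R8 C 7 -> on_hand[A=25 B=22 C=57 D=24] avail[A=16 B=18 C=50 D=17] open={R2,R3,R5,R7,R8}
Open reservations: ['R2', 'R3', 'R5', 'R7', 'R8'] -> 5

Answer: 5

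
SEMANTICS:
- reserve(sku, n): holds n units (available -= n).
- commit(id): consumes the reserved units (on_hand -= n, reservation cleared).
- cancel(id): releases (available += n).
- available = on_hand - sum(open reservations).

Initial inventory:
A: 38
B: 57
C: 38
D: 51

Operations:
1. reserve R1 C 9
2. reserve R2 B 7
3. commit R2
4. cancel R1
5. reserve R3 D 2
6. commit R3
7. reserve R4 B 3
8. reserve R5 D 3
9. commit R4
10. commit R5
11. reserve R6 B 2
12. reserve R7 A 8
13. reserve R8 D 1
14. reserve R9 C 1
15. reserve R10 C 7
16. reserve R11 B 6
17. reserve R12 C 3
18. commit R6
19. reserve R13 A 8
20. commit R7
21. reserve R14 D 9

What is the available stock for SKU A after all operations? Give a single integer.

Answer: 22

Derivation:
Step 1: reserve R1 C 9 -> on_hand[A=38 B=57 C=38 D=51] avail[A=38 B=57 C=29 D=51] open={R1}
Step 2: reserve R2 B 7 -> on_hand[A=38 B=57 C=38 D=51] avail[A=38 B=50 C=29 D=51] open={R1,R2}
Step 3: commit R2 -> on_hand[A=38 B=50 C=38 D=51] avail[A=38 B=50 C=29 D=51] open={R1}
Step 4: cancel R1 -> on_hand[A=38 B=50 C=38 D=51] avail[A=38 B=50 C=38 D=51] open={}
Step 5: reserve R3 D 2 -> on_hand[A=38 B=50 C=38 D=51] avail[A=38 B=50 C=38 D=49] open={R3}
Step 6: commit R3 -> on_hand[A=38 B=50 C=38 D=49] avail[A=38 B=50 C=38 D=49] open={}
Step 7: reserve R4 B 3 -> on_hand[A=38 B=50 C=38 D=49] avail[A=38 B=47 C=38 D=49] open={R4}
Step 8: reserve R5 D 3 -> on_hand[A=38 B=50 C=38 D=49] avail[A=38 B=47 C=38 D=46] open={R4,R5}
Step 9: commit R4 -> on_hand[A=38 B=47 C=38 D=49] avail[A=38 B=47 C=38 D=46] open={R5}
Step 10: commit R5 -> on_hand[A=38 B=47 C=38 D=46] avail[A=38 B=47 C=38 D=46] open={}
Step 11: reserve R6 B 2 -> on_hand[A=38 B=47 C=38 D=46] avail[A=38 B=45 C=38 D=46] open={R6}
Step 12: reserve R7 A 8 -> on_hand[A=38 B=47 C=38 D=46] avail[A=30 B=45 C=38 D=46] open={R6,R7}
Step 13: reserve R8 D 1 -> on_hand[A=38 B=47 C=38 D=46] avail[A=30 B=45 C=38 D=45] open={R6,R7,R8}
Step 14: reserve R9 C 1 -> on_hand[A=38 B=47 C=38 D=46] avail[A=30 B=45 C=37 D=45] open={R6,R7,R8,R9}
Step 15: reserve R10 C 7 -> on_hand[A=38 B=47 C=38 D=46] avail[A=30 B=45 C=30 D=45] open={R10,R6,R7,R8,R9}
Step 16: reserve R11 B 6 -> on_hand[A=38 B=47 C=38 D=46] avail[A=30 B=39 C=30 D=45] open={R10,R11,R6,R7,R8,R9}
Step 17: reserve R12 C 3 -> on_hand[A=38 B=47 C=38 D=46] avail[A=30 B=39 C=27 D=45] open={R10,R11,R12,R6,R7,R8,R9}
Step 18: commit R6 -> on_hand[A=38 B=45 C=38 D=46] avail[A=30 B=39 C=27 D=45] open={R10,R11,R12,R7,R8,R9}
Step 19: reserve R13 A 8 -> on_hand[A=38 B=45 C=38 D=46] avail[A=22 B=39 C=27 D=45] open={R10,R11,R12,R13,R7,R8,R9}
Step 20: commit R7 -> on_hand[A=30 B=45 C=38 D=46] avail[A=22 B=39 C=27 D=45] open={R10,R11,R12,R13,R8,R9}
Step 21: reserve R14 D 9 -> on_hand[A=30 B=45 C=38 D=46] avail[A=22 B=39 C=27 D=36] open={R10,R11,R12,R13,R14,R8,R9}
Final available[A] = 22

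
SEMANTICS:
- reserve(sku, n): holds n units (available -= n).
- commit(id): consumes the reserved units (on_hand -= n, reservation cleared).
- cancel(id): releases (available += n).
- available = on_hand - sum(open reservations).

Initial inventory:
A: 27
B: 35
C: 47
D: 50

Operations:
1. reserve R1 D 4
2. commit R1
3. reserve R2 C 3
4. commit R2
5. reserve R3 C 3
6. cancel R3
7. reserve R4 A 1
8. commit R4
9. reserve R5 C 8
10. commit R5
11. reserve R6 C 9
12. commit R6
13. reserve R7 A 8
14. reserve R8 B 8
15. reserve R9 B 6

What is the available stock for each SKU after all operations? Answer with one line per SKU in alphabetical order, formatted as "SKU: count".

Answer: A: 18
B: 21
C: 27
D: 46

Derivation:
Step 1: reserve R1 D 4 -> on_hand[A=27 B=35 C=47 D=50] avail[A=27 B=35 C=47 D=46] open={R1}
Step 2: commit R1 -> on_hand[A=27 B=35 C=47 D=46] avail[A=27 B=35 C=47 D=46] open={}
Step 3: reserve R2 C 3 -> on_hand[A=27 B=35 C=47 D=46] avail[A=27 B=35 C=44 D=46] open={R2}
Step 4: commit R2 -> on_hand[A=27 B=35 C=44 D=46] avail[A=27 B=35 C=44 D=46] open={}
Step 5: reserve R3 C 3 -> on_hand[A=27 B=35 C=44 D=46] avail[A=27 B=35 C=41 D=46] open={R3}
Step 6: cancel R3 -> on_hand[A=27 B=35 C=44 D=46] avail[A=27 B=35 C=44 D=46] open={}
Step 7: reserve R4 A 1 -> on_hand[A=27 B=35 C=44 D=46] avail[A=26 B=35 C=44 D=46] open={R4}
Step 8: commit R4 -> on_hand[A=26 B=35 C=44 D=46] avail[A=26 B=35 C=44 D=46] open={}
Step 9: reserve R5 C 8 -> on_hand[A=26 B=35 C=44 D=46] avail[A=26 B=35 C=36 D=46] open={R5}
Step 10: commit R5 -> on_hand[A=26 B=35 C=36 D=46] avail[A=26 B=35 C=36 D=46] open={}
Step 11: reserve R6 C 9 -> on_hand[A=26 B=35 C=36 D=46] avail[A=26 B=35 C=27 D=46] open={R6}
Step 12: commit R6 -> on_hand[A=26 B=35 C=27 D=46] avail[A=26 B=35 C=27 D=46] open={}
Step 13: reserve R7 A 8 -> on_hand[A=26 B=35 C=27 D=46] avail[A=18 B=35 C=27 D=46] open={R7}
Step 14: reserve R8 B 8 -> on_hand[A=26 B=35 C=27 D=46] avail[A=18 B=27 C=27 D=46] open={R7,R8}
Step 15: reserve R9 B 6 -> on_hand[A=26 B=35 C=27 D=46] avail[A=18 B=21 C=27 D=46] open={R7,R8,R9}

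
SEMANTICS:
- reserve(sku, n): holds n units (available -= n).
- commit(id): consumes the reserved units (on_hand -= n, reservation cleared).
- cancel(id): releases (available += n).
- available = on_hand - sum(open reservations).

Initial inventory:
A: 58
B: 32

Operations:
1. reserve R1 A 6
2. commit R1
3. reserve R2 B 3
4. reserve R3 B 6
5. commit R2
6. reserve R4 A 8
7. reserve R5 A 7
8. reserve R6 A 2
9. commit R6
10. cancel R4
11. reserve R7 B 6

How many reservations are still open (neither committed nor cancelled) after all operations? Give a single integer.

Step 1: reserve R1 A 6 -> on_hand[A=58 B=32] avail[A=52 B=32] open={R1}
Step 2: commit R1 -> on_hand[A=52 B=32] avail[A=52 B=32] open={}
Step 3: reserve R2 B 3 -> on_hand[A=52 B=32] avail[A=52 B=29] open={R2}
Step 4: reserve R3 B 6 -> on_hand[A=52 B=32] avail[A=52 B=23] open={R2,R3}
Step 5: commit R2 -> on_hand[A=52 B=29] avail[A=52 B=23] open={R3}
Step 6: reserve R4 A 8 -> on_hand[A=52 B=29] avail[A=44 B=23] open={R3,R4}
Step 7: reserve R5 A 7 -> on_hand[A=52 B=29] avail[A=37 B=23] open={R3,R4,R5}
Step 8: reserve R6 A 2 -> on_hand[A=52 B=29] avail[A=35 B=23] open={R3,R4,R5,R6}
Step 9: commit R6 -> on_hand[A=50 B=29] avail[A=35 B=23] open={R3,R4,R5}
Step 10: cancel R4 -> on_hand[A=50 B=29] avail[A=43 B=23] open={R3,R5}
Step 11: reserve R7 B 6 -> on_hand[A=50 B=29] avail[A=43 B=17] open={R3,R5,R7}
Open reservations: ['R3', 'R5', 'R7'] -> 3

Answer: 3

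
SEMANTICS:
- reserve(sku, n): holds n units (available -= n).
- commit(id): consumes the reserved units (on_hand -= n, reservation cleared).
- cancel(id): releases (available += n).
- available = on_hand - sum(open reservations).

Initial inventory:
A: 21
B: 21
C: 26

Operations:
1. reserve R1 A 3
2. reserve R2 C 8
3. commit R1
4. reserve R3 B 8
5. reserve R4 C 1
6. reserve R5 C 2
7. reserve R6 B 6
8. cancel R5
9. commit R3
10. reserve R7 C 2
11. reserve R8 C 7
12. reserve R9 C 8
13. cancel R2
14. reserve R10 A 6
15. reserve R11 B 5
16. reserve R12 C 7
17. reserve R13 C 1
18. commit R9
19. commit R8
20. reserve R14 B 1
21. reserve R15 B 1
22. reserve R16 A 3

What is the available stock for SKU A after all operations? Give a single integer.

Step 1: reserve R1 A 3 -> on_hand[A=21 B=21 C=26] avail[A=18 B=21 C=26] open={R1}
Step 2: reserve R2 C 8 -> on_hand[A=21 B=21 C=26] avail[A=18 B=21 C=18] open={R1,R2}
Step 3: commit R1 -> on_hand[A=18 B=21 C=26] avail[A=18 B=21 C=18] open={R2}
Step 4: reserve R3 B 8 -> on_hand[A=18 B=21 C=26] avail[A=18 B=13 C=18] open={R2,R3}
Step 5: reserve R4 C 1 -> on_hand[A=18 B=21 C=26] avail[A=18 B=13 C=17] open={R2,R3,R4}
Step 6: reserve R5 C 2 -> on_hand[A=18 B=21 C=26] avail[A=18 B=13 C=15] open={R2,R3,R4,R5}
Step 7: reserve R6 B 6 -> on_hand[A=18 B=21 C=26] avail[A=18 B=7 C=15] open={R2,R3,R4,R5,R6}
Step 8: cancel R5 -> on_hand[A=18 B=21 C=26] avail[A=18 B=7 C=17] open={R2,R3,R4,R6}
Step 9: commit R3 -> on_hand[A=18 B=13 C=26] avail[A=18 B=7 C=17] open={R2,R4,R6}
Step 10: reserve R7 C 2 -> on_hand[A=18 B=13 C=26] avail[A=18 B=7 C=15] open={R2,R4,R6,R7}
Step 11: reserve R8 C 7 -> on_hand[A=18 B=13 C=26] avail[A=18 B=7 C=8] open={R2,R4,R6,R7,R8}
Step 12: reserve R9 C 8 -> on_hand[A=18 B=13 C=26] avail[A=18 B=7 C=0] open={R2,R4,R6,R7,R8,R9}
Step 13: cancel R2 -> on_hand[A=18 B=13 C=26] avail[A=18 B=7 C=8] open={R4,R6,R7,R8,R9}
Step 14: reserve R10 A 6 -> on_hand[A=18 B=13 C=26] avail[A=12 B=7 C=8] open={R10,R4,R6,R7,R8,R9}
Step 15: reserve R11 B 5 -> on_hand[A=18 B=13 C=26] avail[A=12 B=2 C=8] open={R10,R11,R4,R6,R7,R8,R9}
Step 16: reserve R12 C 7 -> on_hand[A=18 B=13 C=26] avail[A=12 B=2 C=1] open={R10,R11,R12,R4,R6,R7,R8,R9}
Step 17: reserve R13 C 1 -> on_hand[A=18 B=13 C=26] avail[A=12 B=2 C=0] open={R10,R11,R12,R13,R4,R6,R7,R8,R9}
Step 18: commit R9 -> on_hand[A=18 B=13 C=18] avail[A=12 B=2 C=0] open={R10,R11,R12,R13,R4,R6,R7,R8}
Step 19: commit R8 -> on_hand[A=18 B=13 C=11] avail[A=12 B=2 C=0] open={R10,R11,R12,R13,R4,R6,R7}
Step 20: reserve R14 B 1 -> on_hand[A=18 B=13 C=11] avail[A=12 B=1 C=0] open={R10,R11,R12,R13,R14,R4,R6,R7}
Step 21: reserve R15 B 1 -> on_hand[A=18 B=13 C=11] avail[A=12 B=0 C=0] open={R10,R11,R12,R13,R14,R15,R4,R6,R7}
Step 22: reserve R16 A 3 -> on_hand[A=18 B=13 C=11] avail[A=9 B=0 C=0] open={R10,R11,R12,R13,R14,R15,R16,R4,R6,R7}
Final available[A] = 9

Answer: 9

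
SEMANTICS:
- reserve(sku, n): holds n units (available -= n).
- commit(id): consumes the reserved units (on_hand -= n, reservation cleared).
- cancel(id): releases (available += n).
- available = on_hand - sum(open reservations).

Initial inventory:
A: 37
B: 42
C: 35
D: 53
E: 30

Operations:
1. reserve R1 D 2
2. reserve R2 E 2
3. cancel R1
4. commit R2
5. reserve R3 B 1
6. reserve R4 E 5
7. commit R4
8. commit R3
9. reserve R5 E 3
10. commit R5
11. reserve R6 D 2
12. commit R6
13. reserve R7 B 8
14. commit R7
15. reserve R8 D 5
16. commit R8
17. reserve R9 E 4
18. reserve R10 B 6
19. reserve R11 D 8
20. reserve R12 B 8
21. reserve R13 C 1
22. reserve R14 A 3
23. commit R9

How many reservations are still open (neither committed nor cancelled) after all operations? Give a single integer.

Answer: 5

Derivation:
Step 1: reserve R1 D 2 -> on_hand[A=37 B=42 C=35 D=53 E=30] avail[A=37 B=42 C=35 D=51 E=30] open={R1}
Step 2: reserve R2 E 2 -> on_hand[A=37 B=42 C=35 D=53 E=30] avail[A=37 B=42 C=35 D=51 E=28] open={R1,R2}
Step 3: cancel R1 -> on_hand[A=37 B=42 C=35 D=53 E=30] avail[A=37 B=42 C=35 D=53 E=28] open={R2}
Step 4: commit R2 -> on_hand[A=37 B=42 C=35 D=53 E=28] avail[A=37 B=42 C=35 D=53 E=28] open={}
Step 5: reserve R3 B 1 -> on_hand[A=37 B=42 C=35 D=53 E=28] avail[A=37 B=41 C=35 D=53 E=28] open={R3}
Step 6: reserve R4 E 5 -> on_hand[A=37 B=42 C=35 D=53 E=28] avail[A=37 B=41 C=35 D=53 E=23] open={R3,R4}
Step 7: commit R4 -> on_hand[A=37 B=42 C=35 D=53 E=23] avail[A=37 B=41 C=35 D=53 E=23] open={R3}
Step 8: commit R3 -> on_hand[A=37 B=41 C=35 D=53 E=23] avail[A=37 B=41 C=35 D=53 E=23] open={}
Step 9: reserve R5 E 3 -> on_hand[A=37 B=41 C=35 D=53 E=23] avail[A=37 B=41 C=35 D=53 E=20] open={R5}
Step 10: commit R5 -> on_hand[A=37 B=41 C=35 D=53 E=20] avail[A=37 B=41 C=35 D=53 E=20] open={}
Step 11: reserve R6 D 2 -> on_hand[A=37 B=41 C=35 D=53 E=20] avail[A=37 B=41 C=35 D=51 E=20] open={R6}
Step 12: commit R6 -> on_hand[A=37 B=41 C=35 D=51 E=20] avail[A=37 B=41 C=35 D=51 E=20] open={}
Step 13: reserve R7 B 8 -> on_hand[A=37 B=41 C=35 D=51 E=20] avail[A=37 B=33 C=35 D=51 E=20] open={R7}
Step 14: commit R7 -> on_hand[A=37 B=33 C=35 D=51 E=20] avail[A=37 B=33 C=35 D=51 E=20] open={}
Step 15: reserve R8 D 5 -> on_hand[A=37 B=33 C=35 D=51 E=20] avail[A=37 B=33 C=35 D=46 E=20] open={R8}
Step 16: commit R8 -> on_hand[A=37 B=33 C=35 D=46 E=20] avail[A=37 B=33 C=35 D=46 E=20] open={}
Step 17: reserve R9 E 4 -> on_hand[A=37 B=33 C=35 D=46 E=20] avail[A=37 B=33 C=35 D=46 E=16] open={R9}
Step 18: reserve R10 B 6 -> on_hand[A=37 B=33 C=35 D=46 E=20] avail[A=37 B=27 C=35 D=46 E=16] open={R10,R9}
Step 19: reserve R11 D 8 -> on_hand[A=37 B=33 C=35 D=46 E=20] avail[A=37 B=27 C=35 D=38 E=16] open={R10,R11,R9}
Step 20: reserve R12 B 8 -> on_hand[A=37 B=33 C=35 D=46 E=20] avail[A=37 B=19 C=35 D=38 E=16] open={R10,R11,R12,R9}
Step 21: reserve R13 C 1 -> on_hand[A=37 B=33 C=35 D=46 E=20] avail[A=37 B=19 C=34 D=38 E=16] open={R10,R11,R12,R13,R9}
Step 22: reserve R14 A 3 -> on_hand[A=37 B=33 C=35 D=46 E=20] avail[A=34 B=19 C=34 D=38 E=16] open={R10,R11,R12,R13,R14,R9}
Step 23: commit R9 -> on_hand[A=37 B=33 C=35 D=46 E=16] avail[A=34 B=19 C=34 D=38 E=16] open={R10,R11,R12,R13,R14}
Open reservations: ['R10', 'R11', 'R12', 'R13', 'R14'] -> 5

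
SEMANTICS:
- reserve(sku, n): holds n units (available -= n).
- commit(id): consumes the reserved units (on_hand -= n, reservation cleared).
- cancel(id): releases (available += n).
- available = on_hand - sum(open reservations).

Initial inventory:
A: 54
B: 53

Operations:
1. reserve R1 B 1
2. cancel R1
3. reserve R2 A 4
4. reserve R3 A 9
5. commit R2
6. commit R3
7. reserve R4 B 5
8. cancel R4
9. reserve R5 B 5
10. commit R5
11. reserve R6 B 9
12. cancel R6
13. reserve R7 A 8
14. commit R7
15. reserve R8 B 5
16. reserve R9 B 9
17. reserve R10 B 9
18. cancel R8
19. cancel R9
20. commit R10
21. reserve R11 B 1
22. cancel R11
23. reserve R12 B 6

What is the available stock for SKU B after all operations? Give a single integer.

Answer: 33

Derivation:
Step 1: reserve R1 B 1 -> on_hand[A=54 B=53] avail[A=54 B=52] open={R1}
Step 2: cancel R1 -> on_hand[A=54 B=53] avail[A=54 B=53] open={}
Step 3: reserve R2 A 4 -> on_hand[A=54 B=53] avail[A=50 B=53] open={R2}
Step 4: reserve R3 A 9 -> on_hand[A=54 B=53] avail[A=41 B=53] open={R2,R3}
Step 5: commit R2 -> on_hand[A=50 B=53] avail[A=41 B=53] open={R3}
Step 6: commit R3 -> on_hand[A=41 B=53] avail[A=41 B=53] open={}
Step 7: reserve R4 B 5 -> on_hand[A=41 B=53] avail[A=41 B=48] open={R4}
Step 8: cancel R4 -> on_hand[A=41 B=53] avail[A=41 B=53] open={}
Step 9: reserve R5 B 5 -> on_hand[A=41 B=53] avail[A=41 B=48] open={R5}
Step 10: commit R5 -> on_hand[A=41 B=48] avail[A=41 B=48] open={}
Step 11: reserve R6 B 9 -> on_hand[A=41 B=48] avail[A=41 B=39] open={R6}
Step 12: cancel R6 -> on_hand[A=41 B=48] avail[A=41 B=48] open={}
Step 13: reserve R7 A 8 -> on_hand[A=41 B=48] avail[A=33 B=48] open={R7}
Step 14: commit R7 -> on_hand[A=33 B=48] avail[A=33 B=48] open={}
Step 15: reserve R8 B 5 -> on_hand[A=33 B=48] avail[A=33 B=43] open={R8}
Step 16: reserve R9 B 9 -> on_hand[A=33 B=48] avail[A=33 B=34] open={R8,R9}
Step 17: reserve R10 B 9 -> on_hand[A=33 B=48] avail[A=33 B=25] open={R10,R8,R9}
Step 18: cancel R8 -> on_hand[A=33 B=48] avail[A=33 B=30] open={R10,R9}
Step 19: cancel R9 -> on_hand[A=33 B=48] avail[A=33 B=39] open={R10}
Step 20: commit R10 -> on_hand[A=33 B=39] avail[A=33 B=39] open={}
Step 21: reserve R11 B 1 -> on_hand[A=33 B=39] avail[A=33 B=38] open={R11}
Step 22: cancel R11 -> on_hand[A=33 B=39] avail[A=33 B=39] open={}
Step 23: reserve R12 B 6 -> on_hand[A=33 B=39] avail[A=33 B=33] open={R12}
Final available[B] = 33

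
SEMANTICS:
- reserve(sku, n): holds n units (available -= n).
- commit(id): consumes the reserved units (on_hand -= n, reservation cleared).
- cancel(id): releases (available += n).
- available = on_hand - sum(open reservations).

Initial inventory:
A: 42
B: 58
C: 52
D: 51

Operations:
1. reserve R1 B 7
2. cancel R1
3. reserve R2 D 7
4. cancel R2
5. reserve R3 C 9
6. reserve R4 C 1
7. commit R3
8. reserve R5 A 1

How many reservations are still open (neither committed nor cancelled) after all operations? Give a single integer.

Answer: 2

Derivation:
Step 1: reserve R1 B 7 -> on_hand[A=42 B=58 C=52 D=51] avail[A=42 B=51 C=52 D=51] open={R1}
Step 2: cancel R1 -> on_hand[A=42 B=58 C=52 D=51] avail[A=42 B=58 C=52 D=51] open={}
Step 3: reserve R2 D 7 -> on_hand[A=42 B=58 C=52 D=51] avail[A=42 B=58 C=52 D=44] open={R2}
Step 4: cancel R2 -> on_hand[A=42 B=58 C=52 D=51] avail[A=42 B=58 C=52 D=51] open={}
Step 5: reserve R3 C 9 -> on_hand[A=42 B=58 C=52 D=51] avail[A=42 B=58 C=43 D=51] open={R3}
Step 6: reserve R4 C 1 -> on_hand[A=42 B=58 C=52 D=51] avail[A=42 B=58 C=42 D=51] open={R3,R4}
Step 7: commit R3 -> on_hand[A=42 B=58 C=43 D=51] avail[A=42 B=58 C=42 D=51] open={R4}
Step 8: reserve R5 A 1 -> on_hand[A=42 B=58 C=43 D=51] avail[A=41 B=58 C=42 D=51] open={R4,R5}
Open reservations: ['R4', 'R5'] -> 2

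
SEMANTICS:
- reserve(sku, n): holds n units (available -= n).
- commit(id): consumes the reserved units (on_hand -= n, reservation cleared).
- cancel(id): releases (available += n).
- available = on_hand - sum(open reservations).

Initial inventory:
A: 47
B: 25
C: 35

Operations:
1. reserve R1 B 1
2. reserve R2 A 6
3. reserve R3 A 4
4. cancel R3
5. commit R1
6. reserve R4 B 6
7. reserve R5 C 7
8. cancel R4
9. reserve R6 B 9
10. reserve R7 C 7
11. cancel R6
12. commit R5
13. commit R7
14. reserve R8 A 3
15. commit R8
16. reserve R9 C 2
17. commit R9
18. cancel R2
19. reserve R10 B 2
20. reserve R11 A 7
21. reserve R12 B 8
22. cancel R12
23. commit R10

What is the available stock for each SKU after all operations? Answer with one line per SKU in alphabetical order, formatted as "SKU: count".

Answer: A: 37
B: 22
C: 19

Derivation:
Step 1: reserve R1 B 1 -> on_hand[A=47 B=25 C=35] avail[A=47 B=24 C=35] open={R1}
Step 2: reserve R2 A 6 -> on_hand[A=47 B=25 C=35] avail[A=41 B=24 C=35] open={R1,R2}
Step 3: reserve R3 A 4 -> on_hand[A=47 B=25 C=35] avail[A=37 B=24 C=35] open={R1,R2,R3}
Step 4: cancel R3 -> on_hand[A=47 B=25 C=35] avail[A=41 B=24 C=35] open={R1,R2}
Step 5: commit R1 -> on_hand[A=47 B=24 C=35] avail[A=41 B=24 C=35] open={R2}
Step 6: reserve R4 B 6 -> on_hand[A=47 B=24 C=35] avail[A=41 B=18 C=35] open={R2,R4}
Step 7: reserve R5 C 7 -> on_hand[A=47 B=24 C=35] avail[A=41 B=18 C=28] open={R2,R4,R5}
Step 8: cancel R4 -> on_hand[A=47 B=24 C=35] avail[A=41 B=24 C=28] open={R2,R5}
Step 9: reserve R6 B 9 -> on_hand[A=47 B=24 C=35] avail[A=41 B=15 C=28] open={R2,R5,R6}
Step 10: reserve R7 C 7 -> on_hand[A=47 B=24 C=35] avail[A=41 B=15 C=21] open={R2,R5,R6,R7}
Step 11: cancel R6 -> on_hand[A=47 B=24 C=35] avail[A=41 B=24 C=21] open={R2,R5,R7}
Step 12: commit R5 -> on_hand[A=47 B=24 C=28] avail[A=41 B=24 C=21] open={R2,R7}
Step 13: commit R7 -> on_hand[A=47 B=24 C=21] avail[A=41 B=24 C=21] open={R2}
Step 14: reserve R8 A 3 -> on_hand[A=47 B=24 C=21] avail[A=38 B=24 C=21] open={R2,R8}
Step 15: commit R8 -> on_hand[A=44 B=24 C=21] avail[A=38 B=24 C=21] open={R2}
Step 16: reserve R9 C 2 -> on_hand[A=44 B=24 C=21] avail[A=38 B=24 C=19] open={R2,R9}
Step 17: commit R9 -> on_hand[A=44 B=24 C=19] avail[A=38 B=24 C=19] open={R2}
Step 18: cancel R2 -> on_hand[A=44 B=24 C=19] avail[A=44 B=24 C=19] open={}
Step 19: reserve R10 B 2 -> on_hand[A=44 B=24 C=19] avail[A=44 B=22 C=19] open={R10}
Step 20: reserve R11 A 7 -> on_hand[A=44 B=24 C=19] avail[A=37 B=22 C=19] open={R10,R11}
Step 21: reserve R12 B 8 -> on_hand[A=44 B=24 C=19] avail[A=37 B=14 C=19] open={R10,R11,R12}
Step 22: cancel R12 -> on_hand[A=44 B=24 C=19] avail[A=37 B=22 C=19] open={R10,R11}
Step 23: commit R10 -> on_hand[A=44 B=22 C=19] avail[A=37 B=22 C=19] open={R11}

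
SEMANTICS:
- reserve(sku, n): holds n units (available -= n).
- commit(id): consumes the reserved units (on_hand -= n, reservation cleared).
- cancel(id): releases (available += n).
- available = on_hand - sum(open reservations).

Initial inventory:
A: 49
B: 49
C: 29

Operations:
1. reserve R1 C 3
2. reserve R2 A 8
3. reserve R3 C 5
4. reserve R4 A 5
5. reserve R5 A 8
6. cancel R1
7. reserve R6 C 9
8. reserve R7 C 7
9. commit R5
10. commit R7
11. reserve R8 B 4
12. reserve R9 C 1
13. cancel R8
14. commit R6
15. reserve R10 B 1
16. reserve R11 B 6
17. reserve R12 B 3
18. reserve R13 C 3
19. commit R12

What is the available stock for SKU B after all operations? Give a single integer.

Step 1: reserve R1 C 3 -> on_hand[A=49 B=49 C=29] avail[A=49 B=49 C=26] open={R1}
Step 2: reserve R2 A 8 -> on_hand[A=49 B=49 C=29] avail[A=41 B=49 C=26] open={R1,R2}
Step 3: reserve R3 C 5 -> on_hand[A=49 B=49 C=29] avail[A=41 B=49 C=21] open={R1,R2,R3}
Step 4: reserve R4 A 5 -> on_hand[A=49 B=49 C=29] avail[A=36 B=49 C=21] open={R1,R2,R3,R4}
Step 5: reserve R5 A 8 -> on_hand[A=49 B=49 C=29] avail[A=28 B=49 C=21] open={R1,R2,R3,R4,R5}
Step 6: cancel R1 -> on_hand[A=49 B=49 C=29] avail[A=28 B=49 C=24] open={R2,R3,R4,R5}
Step 7: reserve R6 C 9 -> on_hand[A=49 B=49 C=29] avail[A=28 B=49 C=15] open={R2,R3,R4,R5,R6}
Step 8: reserve R7 C 7 -> on_hand[A=49 B=49 C=29] avail[A=28 B=49 C=8] open={R2,R3,R4,R5,R6,R7}
Step 9: commit R5 -> on_hand[A=41 B=49 C=29] avail[A=28 B=49 C=8] open={R2,R3,R4,R6,R7}
Step 10: commit R7 -> on_hand[A=41 B=49 C=22] avail[A=28 B=49 C=8] open={R2,R3,R4,R6}
Step 11: reserve R8 B 4 -> on_hand[A=41 B=49 C=22] avail[A=28 B=45 C=8] open={R2,R3,R4,R6,R8}
Step 12: reserve R9 C 1 -> on_hand[A=41 B=49 C=22] avail[A=28 B=45 C=7] open={R2,R3,R4,R6,R8,R9}
Step 13: cancel R8 -> on_hand[A=41 B=49 C=22] avail[A=28 B=49 C=7] open={R2,R3,R4,R6,R9}
Step 14: commit R6 -> on_hand[A=41 B=49 C=13] avail[A=28 B=49 C=7] open={R2,R3,R4,R9}
Step 15: reserve R10 B 1 -> on_hand[A=41 B=49 C=13] avail[A=28 B=48 C=7] open={R10,R2,R3,R4,R9}
Step 16: reserve R11 B 6 -> on_hand[A=41 B=49 C=13] avail[A=28 B=42 C=7] open={R10,R11,R2,R3,R4,R9}
Step 17: reserve R12 B 3 -> on_hand[A=41 B=49 C=13] avail[A=28 B=39 C=7] open={R10,R11,R12,R2,R3,R4,R9}
Step 18: reserve R13 C 3 -> on_hand[A=41 B=49 C=13] avail[A=28 B=39 C=4] open={R10,R11,R12,R13,R2,R3,R4,R9}
Step 19: commit R12 -> on_hand[A=41 B=46 C=13] avail[A=28 B=39 C=4] open={R10,R11,R13,R2,R3,R4,R9}
Final available[B] = 39

Answer: 39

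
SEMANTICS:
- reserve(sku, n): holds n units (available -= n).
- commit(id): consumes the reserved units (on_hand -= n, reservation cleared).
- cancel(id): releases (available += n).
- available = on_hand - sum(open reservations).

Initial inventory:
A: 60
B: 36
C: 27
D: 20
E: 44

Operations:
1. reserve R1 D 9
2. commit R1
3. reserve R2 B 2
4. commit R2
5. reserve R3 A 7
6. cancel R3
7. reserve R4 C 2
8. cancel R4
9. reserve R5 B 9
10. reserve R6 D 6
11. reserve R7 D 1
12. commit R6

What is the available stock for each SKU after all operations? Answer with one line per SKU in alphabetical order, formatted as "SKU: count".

Step 1: reserve R1 D 9 -> on_hand[A=60 B=36 C=27 D=20 E=44] avail[A=60 B=36 C=27 D=11 E=44] open={R1}
Step 2: commit R1 -> on_hand[A=60 B=36 C=27 D=11 E=44] avail[A=60 B=36 C=27 D=11 E=44] open={}
Step 3: reserve R2 B 2 -> on_hand[A=60 B=36 C=27 D=11 E=44] avail[A=60 B=34 C=27 D=11 E=44] open={R2}
Step 4: commit R2 -> on_hand[A=60 B=34 C=27 D=11 E=44] avail[A=60 B=34 C=27 D=11 E=44] open={}
Step 5: reserve R3 A 7 -> on_hand[A=60 B=34 C=27 D=11 E=44] avail[A=53 B=34 C=27 D=11 E=44] open={R3}
Step 6: cancel R3 -> on_hand[A=60 B=34 C=27 D=11 E=44] avail[A=60 B=34 C=27 D=11 E=44] open={}
Step 7: reserve R4 C 2 -> on_hand[A=60 B=34 C=27 D=11 E=44] avail[A=60 B=34 C=25 D=11 E=44] open={R4}
Step 8: cancel R4 -> on_hand[A=60 B=34 C=27 D=11 E=44] avail[A=60 B=34 C=27 D=11 E=44] open={}
Step 9: reserve R5 B 9 -> on_hand[A=60 B=34 C=27 D=11 E=44] avail[A=60 B=25 C=27 D=11 E=44] open={R5}
Step 10: reserve R6 D 6 -> on_hand[A=60 B=34 C=27 D=11 E=44] avail[A=60 B=25 C=27 D=5 E=44] open={R5,R6}
Step 11: reserve R7 D 1 -> on_hand[A=60 B=34 C=27 D=11 E=44] avail[A=60 B=25 C=27 D=4 E=44] open={R5,R6,R7}
Step 12: commit R6 -> on_hand[A=60 B=34 C=27 D=5 E=44] avail[A=60 B=25 C=27 D=4 E=44] open={R5,R7}

Answer: A: 60
B: 25
C: 27
D: 4
E: 44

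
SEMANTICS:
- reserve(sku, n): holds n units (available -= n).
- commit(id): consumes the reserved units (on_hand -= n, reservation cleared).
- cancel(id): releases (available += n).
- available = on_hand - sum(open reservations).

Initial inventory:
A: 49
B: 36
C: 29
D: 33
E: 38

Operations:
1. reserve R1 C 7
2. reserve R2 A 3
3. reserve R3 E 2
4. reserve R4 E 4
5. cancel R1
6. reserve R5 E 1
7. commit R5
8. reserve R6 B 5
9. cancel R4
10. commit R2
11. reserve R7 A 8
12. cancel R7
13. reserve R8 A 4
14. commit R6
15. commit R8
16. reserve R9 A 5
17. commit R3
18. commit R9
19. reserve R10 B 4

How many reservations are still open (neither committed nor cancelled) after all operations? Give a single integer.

Answer: 1

Derivation:
Step 1: reserve R1 C 7 -> on_hand[A=49 B=36 C=29 D=33 E=38] avail[A=49 B=36 C=22 D=33 E=38] open={R1}
Step 2: reserve R2 A 3 -> on_hand[A=49 B=36 C=29 D=33 E=38] avail[A=46 B=36 C=22 D=33 E=38] open={R1,R2}
Step 3: reserve R3 E 2 -> on_hand[A=49 B=36 C=29 D=33 E=38] avail[A=46 B=36 C=22 D=33 E=36] open={R1,R2,R3}
Step 4: reserve R4 E 4 -> on_hand[A=49 B=36 C=29 D=33 E=38] avail[A=46 B=36 C=22 D=33 E=32] open={R1,R2,R3,R4}
Step 5: cancel R1 -> on_hand[A=49 B=36 C=29 D=33 E=38] avail[A=46 B=36 C=29 D=33 E=32] open={R2,R3,R4}
Step 6: reserve R5 E 1 -> on_hand[A=49 B=36 C=29 D=33 E=38] avail[A=46 B=36 C=29 D=33 E=31] open={R2,R3,R4,R5}
Step 7: commit R5 -> on_hand[A=49 B=36 C=29 D=33 E=37] avail[A=46 B=36 C=29 D=33 E=31] open={R2,R3,R4}
Step 8: reserve R6 B 5 -> on_hand[A=49 B=36 C=29 D=33 E=37] avail[A=46 B=31 C=29 D=33 E=31] open={R2,R3,R4,R6}
Step 9: cancel R4 -> on_hand[A=49 B=36 C=29 D=33 E=37] avail[A=46 B=31 C=29 D=33 E=35] open={R2,R3,R6}
Step 10: commit R2 -> on_hand[A=46 B=36 C=29 D=33 E=37] avail[A=46 B=31 C=29 D=33 E=35] open={R3,R6}
Step 11: reserve R7 A 8 -> on_hand[A=46 B=36 C=29 D=33 E=37] avail[A=38 B=31 C=29 D=33 E=35] open={R3,R6,R7}
Step 12: cancel R7 -> on_hand[A=46 B=36 C=29 D=33 E=37] avail[A=46 B=31 C=29 D=33 E=35] open={R3,R6}
Step 13: reserve R8 A 4 -> on_hand[A=46 B=36 C=29 D=33 E=37] avail[A=42 B=31 C=29 D=33 E=35] open={R3,R6,R8}
Step 14: commit R6 -> on_hand[A=46 B=31 C=29 D=33 E=37] avail[A=42 B=31 C=29 D=33 E=35] open={R3,R8}
Step 15: commit R8 -> on_hand[A=42 B=31 C=29 D=33 E=37] avail[A=42 B=31 C=29 D=33 E=35] open={R3}
Step 16: reserve R9 A 5 -> on_hand[A=42 B=31 C=29 D=33 E=37] avail[A=37 B=31 C=29 D=33 E=35] open={R3,R9}
Step 17: commit R3 -> on_hand[A=42 B=31 C=29 D=33 E=35] avail[A=37 B=31 C=29 D=33 E=35] open={R9}
Step 18: commit R9 -> on_hand[A=37 B=31 C=29 D=33 E=35] avail[A=37 B=31 C=29 D=33 E=35] open={}
Step 19: reserve R10 B 4 -> on_hand[A=37 B=31 C=29 D=33 E=35] avail[A=37 B=27 C=29 D=33 E=35] open={R10}
Open reservations: ['R10'] -> 1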